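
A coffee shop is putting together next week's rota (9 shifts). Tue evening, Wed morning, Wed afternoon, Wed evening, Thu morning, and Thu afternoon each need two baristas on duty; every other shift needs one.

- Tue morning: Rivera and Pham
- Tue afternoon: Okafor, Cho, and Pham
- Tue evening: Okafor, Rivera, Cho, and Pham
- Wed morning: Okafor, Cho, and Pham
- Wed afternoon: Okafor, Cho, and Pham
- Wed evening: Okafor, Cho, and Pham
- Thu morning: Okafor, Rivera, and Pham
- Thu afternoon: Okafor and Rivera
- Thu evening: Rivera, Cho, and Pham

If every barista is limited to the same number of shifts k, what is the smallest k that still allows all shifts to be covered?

With 4 baristas and 15 worker-slots to fill, someone must work at least ⌈15/4⌉ = 4 shifts, so k ≥ 4.
k = 4 works: Tue morning→Rivera, Tue afternoon→Okafor, Tue evening→Cho+Pham, Wed morning→Okafor+Cho, Wed afternoon→Okafor+Cho, Wed evening→Cho+Pham, Thu morning→Rivera+Pham, Thu afternoon→Okafor+Rivera, Thu evening→Rivera.
Loads: Okafor 4, Rivera 4, Cho 4, Pham 3 — all ≤ 4.

4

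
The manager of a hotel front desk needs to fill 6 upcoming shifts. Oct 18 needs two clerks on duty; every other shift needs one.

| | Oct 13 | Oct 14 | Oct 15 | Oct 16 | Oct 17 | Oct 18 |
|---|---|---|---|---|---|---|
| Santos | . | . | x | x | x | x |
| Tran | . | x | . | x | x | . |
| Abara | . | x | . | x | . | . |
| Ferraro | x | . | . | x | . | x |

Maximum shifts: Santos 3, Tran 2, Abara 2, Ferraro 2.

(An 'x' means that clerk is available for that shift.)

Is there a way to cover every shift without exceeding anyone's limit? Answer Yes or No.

Oct 13 can only be covered by Ferraro, so that assignment is forced.
Oct 15 can only be covered by Santos, so that assignment is forced.
Oct 18 can only be covered by Santos and Ferraro, so that assignment is forced.
One valid schedule: Oct 13→Ferraro, Oct 14→Tran, Oct 15→Santos, Oct 16→Tran, Oct 17→Santos, Oct 18→Santos+Ferraro.
Loads: Santos 3/3, Tran 2/2, Abara 0/2, Ferraro 2/2 — all within limits.

Yes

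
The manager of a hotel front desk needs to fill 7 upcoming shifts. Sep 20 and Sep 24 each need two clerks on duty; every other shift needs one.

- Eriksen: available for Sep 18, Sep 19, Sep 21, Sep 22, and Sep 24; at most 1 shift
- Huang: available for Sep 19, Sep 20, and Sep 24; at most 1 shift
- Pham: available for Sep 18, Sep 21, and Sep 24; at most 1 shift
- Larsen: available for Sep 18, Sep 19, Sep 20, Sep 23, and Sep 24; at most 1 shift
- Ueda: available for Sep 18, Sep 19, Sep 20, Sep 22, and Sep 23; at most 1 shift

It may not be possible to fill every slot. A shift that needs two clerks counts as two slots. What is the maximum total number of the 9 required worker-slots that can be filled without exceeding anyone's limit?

Total capacity across all clerks is 1+1+1+1+1 = 5, and 9 slots are needed, so at most 5 can be filled.
An assignment achieving 5: Sep 18→Pham, Sep 20→Huang, Sep 21→Eriksen, Sep 22→Ueda, Sep 23→Larsen.
Loads: Eriksen 1/1, Huang 1/1, Pham 1/1, Larsen 1/1, Ueda 1/1.

5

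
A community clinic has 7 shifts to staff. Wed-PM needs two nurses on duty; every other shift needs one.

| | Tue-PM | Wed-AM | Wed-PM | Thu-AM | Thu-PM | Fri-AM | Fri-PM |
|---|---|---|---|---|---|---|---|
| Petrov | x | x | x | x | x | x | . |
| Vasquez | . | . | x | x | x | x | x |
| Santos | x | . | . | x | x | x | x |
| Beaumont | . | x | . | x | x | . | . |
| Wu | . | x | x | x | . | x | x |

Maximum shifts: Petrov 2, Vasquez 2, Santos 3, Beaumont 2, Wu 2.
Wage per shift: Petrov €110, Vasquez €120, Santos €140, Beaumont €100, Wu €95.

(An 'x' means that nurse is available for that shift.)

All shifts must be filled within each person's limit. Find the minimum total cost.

Picking the cheapest available nurse for each shift independently would cost €795, but that ignores the shift limits.
An optimal schedule: Tue-PM→Petrov, Wed-AM→Wu, Wed-PM→Wu+Petrov, Thu-AM→Beaumont, Thu-PM→Beaumont, Fri-AM→Vasquez, Fri-PM→Vasquez.
Total: 110 + 95 + 95 + 110 + 100 + 100 + 120 + 120 = €850.

€850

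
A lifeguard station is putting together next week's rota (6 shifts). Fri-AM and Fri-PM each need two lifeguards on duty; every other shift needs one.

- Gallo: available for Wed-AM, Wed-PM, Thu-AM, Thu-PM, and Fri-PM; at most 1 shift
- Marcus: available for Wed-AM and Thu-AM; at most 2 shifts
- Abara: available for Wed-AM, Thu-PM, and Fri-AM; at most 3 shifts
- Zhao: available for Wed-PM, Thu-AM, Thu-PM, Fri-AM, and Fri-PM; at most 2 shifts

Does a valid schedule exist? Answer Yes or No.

Total capacity is 8 and 8 slots are needed, so capacity alone doesn't rule it out.
Shifts {Wed-PM, Fri-AM, Fri-PM} need 5 worker-slots in total, but the lifeguards available for any of those shifts (Gallo, Abara, and Zhao) can supply at most 4 among them. So no valid schedule exists.

No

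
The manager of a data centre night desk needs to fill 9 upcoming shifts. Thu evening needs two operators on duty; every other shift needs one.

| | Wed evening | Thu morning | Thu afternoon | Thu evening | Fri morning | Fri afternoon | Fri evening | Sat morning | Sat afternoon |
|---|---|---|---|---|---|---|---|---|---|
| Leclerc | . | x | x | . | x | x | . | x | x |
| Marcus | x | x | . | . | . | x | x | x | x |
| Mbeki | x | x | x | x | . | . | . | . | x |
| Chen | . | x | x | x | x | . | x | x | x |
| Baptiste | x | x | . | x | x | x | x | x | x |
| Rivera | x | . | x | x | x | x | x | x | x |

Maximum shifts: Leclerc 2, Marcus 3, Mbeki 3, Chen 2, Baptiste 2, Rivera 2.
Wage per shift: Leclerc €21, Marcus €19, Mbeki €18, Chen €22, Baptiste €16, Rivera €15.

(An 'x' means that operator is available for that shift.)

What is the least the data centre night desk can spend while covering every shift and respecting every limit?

€173

Picking the cheapest available operator for each shift independently would cost €152, but that ignores the shift limits.
An optimal schedule: Wed evening→Rivera, Thu morning→Mbeki, Thu afternoon→Rivera, Thu evening→Baptiste+Mbeki, Fri morning→Baptiste, Fri afternoon→Marcus, Fri evening→Marcus, Sat morning→Marcus, Sat afternoon→Mbeki.
Total: 15 + 18 + 15 + 16 + 18 + 16 + 19 + 19 + 19 + 18 = €173.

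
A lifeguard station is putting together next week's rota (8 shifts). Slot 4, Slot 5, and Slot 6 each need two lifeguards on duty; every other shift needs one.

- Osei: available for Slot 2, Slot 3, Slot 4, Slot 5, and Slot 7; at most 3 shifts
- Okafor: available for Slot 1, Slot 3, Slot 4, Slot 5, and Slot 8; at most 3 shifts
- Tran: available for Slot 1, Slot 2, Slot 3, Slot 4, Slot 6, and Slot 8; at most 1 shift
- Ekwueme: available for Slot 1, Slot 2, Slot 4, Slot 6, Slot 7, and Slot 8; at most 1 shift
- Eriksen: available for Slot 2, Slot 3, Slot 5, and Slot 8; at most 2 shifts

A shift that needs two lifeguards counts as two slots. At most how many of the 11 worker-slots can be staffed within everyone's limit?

10

Total capacity across all lifeguards is 3+3+1+1+2 = 10, and 11 slots are needed, so at most 10 can be filled.
An assignment achieving 10: Slot 1→Okafor, Slot 2→Osei, Slot 3→Eriksen, Slot 4→Okafor, Slot 5→Osei+Okafor, Slot 6→Tran+Ekwueme, Slot 7→Osei, Slot 8→Eriksen.
Loads: Osei 3/3, Okafor 3/3, Tran 1/1, Ekwueme 1/1, Eriksen 2/2.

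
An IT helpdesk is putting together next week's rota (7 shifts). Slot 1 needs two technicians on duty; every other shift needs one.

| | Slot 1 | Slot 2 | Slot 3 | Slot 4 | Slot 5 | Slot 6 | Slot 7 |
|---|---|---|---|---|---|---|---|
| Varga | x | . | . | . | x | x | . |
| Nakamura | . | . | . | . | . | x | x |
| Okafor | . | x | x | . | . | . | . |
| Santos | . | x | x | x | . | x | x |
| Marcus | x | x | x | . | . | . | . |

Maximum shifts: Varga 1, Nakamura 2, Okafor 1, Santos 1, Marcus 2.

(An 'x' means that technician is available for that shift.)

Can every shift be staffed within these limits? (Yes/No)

No

Shifts {Slot 1, Slot 5} need 3 worker-slots in total, but the technicians available for any of those shifts (Varga and Marcus) can supply at most 2 among them. So no valid schedule exists.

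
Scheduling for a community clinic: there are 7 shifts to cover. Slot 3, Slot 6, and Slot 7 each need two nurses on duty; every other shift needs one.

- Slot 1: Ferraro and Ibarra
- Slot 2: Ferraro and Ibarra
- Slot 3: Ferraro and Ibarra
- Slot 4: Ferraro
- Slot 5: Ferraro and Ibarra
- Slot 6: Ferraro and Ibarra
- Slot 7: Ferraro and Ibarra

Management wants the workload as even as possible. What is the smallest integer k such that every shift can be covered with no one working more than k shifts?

With 2 nurses and 10 worker-slots to fill, someone must work at least ⌈10/2⌉ = 5 shifts, so k ≥ 5.
k = 5 works: Slot 1→Ferraro, Slot 2→Ibarra, Slot 3→Ferraro+Ibarra, Slot 4→Ferraro, Slot 5→Ibarra, Slot 6→Ferraro+Ibarra, Slot 7→Ferraro+Ibarra.
Loads: Ferraro 5, Ibarra 5 — all ≤ 5.

5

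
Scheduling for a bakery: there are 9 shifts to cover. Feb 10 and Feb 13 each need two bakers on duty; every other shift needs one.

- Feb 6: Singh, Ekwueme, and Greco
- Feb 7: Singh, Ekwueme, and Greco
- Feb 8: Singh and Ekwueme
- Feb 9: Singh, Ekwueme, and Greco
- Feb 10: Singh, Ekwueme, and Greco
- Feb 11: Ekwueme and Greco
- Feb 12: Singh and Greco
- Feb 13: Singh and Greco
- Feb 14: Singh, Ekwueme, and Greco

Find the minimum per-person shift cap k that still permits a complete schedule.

4

With 3 bakers and 11 worker-slots to fill, someone must work at least ⌈11/3⌉ = 4 shifts, so k ≥ 4.
k = 4 works: Feb 6→Singh, Feb 7→Ekwueme, Feb 8→Singh, Feb 9→Ekwueme, Feb 10→Ekwueme+Greco, Feb 11→Ekwueme, Feb 12→Singh, Feb 13→Singh+Greco, Feb 14→Greco.
Loads: Singh 4, Ekwueme 4, Greco 3 — all ≤ 4.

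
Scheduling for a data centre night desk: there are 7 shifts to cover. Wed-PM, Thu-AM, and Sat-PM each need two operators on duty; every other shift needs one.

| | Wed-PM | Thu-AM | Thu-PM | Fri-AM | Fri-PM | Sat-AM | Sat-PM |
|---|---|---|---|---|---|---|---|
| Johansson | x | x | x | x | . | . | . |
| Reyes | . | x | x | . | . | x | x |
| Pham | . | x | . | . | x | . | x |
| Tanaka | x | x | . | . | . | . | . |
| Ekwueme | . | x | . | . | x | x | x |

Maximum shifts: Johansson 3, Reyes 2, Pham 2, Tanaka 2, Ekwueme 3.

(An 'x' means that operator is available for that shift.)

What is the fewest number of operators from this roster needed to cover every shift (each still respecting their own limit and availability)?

4

10 slots to fill and no one can take more than 3, so at least ⌈10/3⌉ = 4 operators are needed.
Johansson, Reyes, Tanaka, and Ekwueme alone can cover everything: Wed-PM→Johansson+Tanaka, Thu-AM→Tanaka+Ekwueme, Thu-PM→Johansson, Fri-AM→Johansson, Fri-PM→Ekwueme, Sat-AM→Reyes, Sat-PM→Reyes+Ekwueme.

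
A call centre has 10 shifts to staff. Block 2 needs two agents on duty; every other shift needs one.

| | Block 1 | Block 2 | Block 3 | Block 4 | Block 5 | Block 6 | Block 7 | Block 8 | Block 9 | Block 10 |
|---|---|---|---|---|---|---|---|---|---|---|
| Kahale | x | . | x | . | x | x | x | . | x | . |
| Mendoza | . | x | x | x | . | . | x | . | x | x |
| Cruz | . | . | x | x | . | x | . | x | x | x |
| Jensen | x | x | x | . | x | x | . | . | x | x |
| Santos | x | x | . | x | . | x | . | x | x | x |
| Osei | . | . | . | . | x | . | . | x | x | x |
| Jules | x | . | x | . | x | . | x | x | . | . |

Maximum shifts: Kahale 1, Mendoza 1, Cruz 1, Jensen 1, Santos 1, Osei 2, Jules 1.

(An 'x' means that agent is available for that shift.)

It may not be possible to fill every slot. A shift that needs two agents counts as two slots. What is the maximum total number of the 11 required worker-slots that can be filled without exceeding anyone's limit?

8

Total capacity across all agents is 1+1+1+1+1+2+1 = 8, and 11 slots are needed, so at most 8 can be filled.
An assignment achieving 8: Block 1→Santos, Block 2→Mendoza+Jensen, Block 3→Jules, Block 4→Cruz, Block 5→Osei, Block 7→Kahale, Block 8→Osei.
Loads: Kahale 1/1, Mendoza 1/1, Cruz 1/1, Jensen 1/1, Santos 1/1, Osei 2/2, Jules 1/1.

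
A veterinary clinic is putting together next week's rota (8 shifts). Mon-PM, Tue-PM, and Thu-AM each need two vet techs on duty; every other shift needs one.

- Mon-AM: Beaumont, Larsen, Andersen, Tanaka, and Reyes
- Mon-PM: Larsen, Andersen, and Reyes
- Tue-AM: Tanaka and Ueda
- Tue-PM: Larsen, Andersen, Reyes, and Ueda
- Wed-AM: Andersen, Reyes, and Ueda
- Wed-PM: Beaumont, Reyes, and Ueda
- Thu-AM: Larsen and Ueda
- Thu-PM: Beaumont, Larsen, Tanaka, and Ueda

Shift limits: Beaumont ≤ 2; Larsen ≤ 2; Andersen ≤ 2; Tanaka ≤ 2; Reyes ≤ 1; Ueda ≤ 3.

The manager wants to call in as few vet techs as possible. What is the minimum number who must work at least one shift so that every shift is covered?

11 slots to fill and no one can take more than 3, so at least ⌈11/3⌉ = 4 vet techs are needed.
Any 4 vet techs together have capacity at most 3+2+2+2 = 9 < 11 slots, so 4 can never suffice.
Beaumont, Larsen, Andersen, Tanaka, and Ueda alone can cover everything: Mon-AM→Beaumont, Mon-PM→Larsen+Andersen, Tue-AM→Tanaka, Tue-PM→Andersen+Ueda, Wed-AM→Ueda, Wed-PM→Beaumont, Thu-AM→Larsen+Ueda, Thu-PM→Tanaka.

5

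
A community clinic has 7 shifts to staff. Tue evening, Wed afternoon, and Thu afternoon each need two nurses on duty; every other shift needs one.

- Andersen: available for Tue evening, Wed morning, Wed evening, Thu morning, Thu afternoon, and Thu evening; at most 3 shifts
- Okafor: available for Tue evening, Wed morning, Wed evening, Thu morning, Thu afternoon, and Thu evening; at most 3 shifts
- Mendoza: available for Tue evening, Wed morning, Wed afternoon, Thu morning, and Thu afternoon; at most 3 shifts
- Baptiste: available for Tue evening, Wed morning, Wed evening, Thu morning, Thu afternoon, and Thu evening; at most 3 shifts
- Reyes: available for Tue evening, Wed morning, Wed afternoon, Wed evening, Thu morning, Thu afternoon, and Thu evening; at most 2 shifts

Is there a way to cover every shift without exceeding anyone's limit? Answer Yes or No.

Yes

Wed afternoon can only be covered by Mendoza and Reyes, so that assignment is forced.
One valid schedule: Tue evening→Okafor+Mendoza, Wed morning→Andersen, Wed afternoon→Mendoza+Reyes, Wed evening→Andersen, Thu morning→Okafor, Thu afternoon→Okafor+Mendoza, Thu evening→Andersen.
Loads: Andersen 3/3, Okafor 3/3, Mendoza 3/3, Baptiste 0/3, Reyes 1/2 — all within limits.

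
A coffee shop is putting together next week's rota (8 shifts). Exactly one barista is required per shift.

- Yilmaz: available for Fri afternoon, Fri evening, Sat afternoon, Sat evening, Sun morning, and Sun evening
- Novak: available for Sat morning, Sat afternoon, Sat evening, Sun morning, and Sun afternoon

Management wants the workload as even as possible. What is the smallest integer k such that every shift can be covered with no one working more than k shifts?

4

With 2 baristas and 8 worker-slots to fill, someone must work at least ⌈8/2⌉ = 4 shifts, so k ≥ 4.
k = 4 works: Fri afternoon→Yilmaz, Fri evening→Yilmaz, Sat morning→Novak, Sat afternoon→Yilmaz, Sat evening→Novak, Sun morning→Novak, Sun afternoon→Novak, Sun evening→Yilmaz.
Loads: Yilmaz 4, Novak 4 — all ≤ 4.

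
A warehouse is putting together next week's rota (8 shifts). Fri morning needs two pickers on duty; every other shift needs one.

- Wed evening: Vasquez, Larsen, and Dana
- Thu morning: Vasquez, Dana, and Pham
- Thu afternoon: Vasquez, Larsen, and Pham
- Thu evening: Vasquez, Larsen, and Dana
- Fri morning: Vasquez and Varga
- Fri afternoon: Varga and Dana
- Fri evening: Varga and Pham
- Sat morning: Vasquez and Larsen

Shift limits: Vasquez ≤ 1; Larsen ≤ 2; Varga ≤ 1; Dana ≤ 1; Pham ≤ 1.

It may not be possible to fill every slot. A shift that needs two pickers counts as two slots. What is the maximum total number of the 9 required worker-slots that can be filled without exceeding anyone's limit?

Total capacity across all pickers is 1+2+1+1+1 = 6, and 9 slots are needed, so at most 6 can be filled.
An assignment achieving 6: Wed evening→Larsen, Fri morning→Vasquez+Varga, Fri afternoon→Dana, Fri evening→Pham, Sat morning→Larsen.
Loads: Vasquez 1/1, Larsen 2/2, Varga 1/1, Dana 1/1, Pham 1/1.

6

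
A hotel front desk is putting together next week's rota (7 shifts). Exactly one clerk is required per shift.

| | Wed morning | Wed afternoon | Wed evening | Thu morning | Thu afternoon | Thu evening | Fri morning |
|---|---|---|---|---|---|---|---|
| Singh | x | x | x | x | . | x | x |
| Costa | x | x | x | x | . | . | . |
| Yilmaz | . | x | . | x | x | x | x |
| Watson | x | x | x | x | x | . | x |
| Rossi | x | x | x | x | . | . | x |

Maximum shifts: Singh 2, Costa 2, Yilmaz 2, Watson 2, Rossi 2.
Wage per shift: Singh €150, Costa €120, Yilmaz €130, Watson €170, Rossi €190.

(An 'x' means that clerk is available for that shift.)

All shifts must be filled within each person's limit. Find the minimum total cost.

Picking the cheapest available clerk for each shift independently would cost €870, but that ignores the shift limits.
An optimal schedule: Wed morning→Singh, Wed afternoon→Costa, Wed evening→Costa, Thu morning→Watson, Thu afternoon→Yilmaz, Thu evening→Singh, Fri morning→Yilmaz.
Total: 150 + 120 + 120 + 170 + 130 + 150 + 130 = €970.

€970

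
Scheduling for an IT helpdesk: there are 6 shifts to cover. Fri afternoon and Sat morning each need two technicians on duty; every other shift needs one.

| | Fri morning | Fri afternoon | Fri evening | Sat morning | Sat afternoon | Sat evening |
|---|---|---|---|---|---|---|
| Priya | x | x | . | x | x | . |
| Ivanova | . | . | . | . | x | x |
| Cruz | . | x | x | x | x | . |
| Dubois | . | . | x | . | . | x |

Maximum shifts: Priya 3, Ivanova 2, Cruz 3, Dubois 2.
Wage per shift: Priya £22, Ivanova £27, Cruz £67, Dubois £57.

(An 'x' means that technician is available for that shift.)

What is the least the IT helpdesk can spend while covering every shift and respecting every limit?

Fri morning can only be covered by Priya, so that assignment is forced.
Fri afternoon can only be covered by Priya and Cruz, so that assignment is forced.
Sat morning can only be covered by Priya and Cruz, so that assignment is forced.
Picking the cheapest available technician for each shift independently would cost £306, but that ignores the shift limits.
An optimal schedule: Fri morning→Priya, Fri afternoon→Priya+Cruz, Fri evening→Dubois, Sat morning→Priya+Cruz, Sat afternoon→Ivanova, Sat evening→Ivanova.
Total: 22 + 22 + 67 + 57 + 22 + 67 + 27 + 27 = £311.

£311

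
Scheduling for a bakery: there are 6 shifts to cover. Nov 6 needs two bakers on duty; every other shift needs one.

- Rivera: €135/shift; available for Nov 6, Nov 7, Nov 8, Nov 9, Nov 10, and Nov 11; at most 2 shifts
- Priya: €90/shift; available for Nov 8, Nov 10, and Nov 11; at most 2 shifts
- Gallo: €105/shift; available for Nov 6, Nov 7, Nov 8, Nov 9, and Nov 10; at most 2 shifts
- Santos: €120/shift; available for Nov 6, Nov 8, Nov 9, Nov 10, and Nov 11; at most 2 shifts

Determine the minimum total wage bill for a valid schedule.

€765

Picking the cheapest available baker for each shift independently would cost €705, but that ignores the shift limits.
An optimal schedule: Nov 6→Gallo+Santos, Nov 7→Gallo, Nov 8→Priya, Nov 9→Santos, Nov 10→Rivera, Nov 11→Priya.
Total: 105 + 120 + 105 + 90 + 120 + 135 + 90 = €765.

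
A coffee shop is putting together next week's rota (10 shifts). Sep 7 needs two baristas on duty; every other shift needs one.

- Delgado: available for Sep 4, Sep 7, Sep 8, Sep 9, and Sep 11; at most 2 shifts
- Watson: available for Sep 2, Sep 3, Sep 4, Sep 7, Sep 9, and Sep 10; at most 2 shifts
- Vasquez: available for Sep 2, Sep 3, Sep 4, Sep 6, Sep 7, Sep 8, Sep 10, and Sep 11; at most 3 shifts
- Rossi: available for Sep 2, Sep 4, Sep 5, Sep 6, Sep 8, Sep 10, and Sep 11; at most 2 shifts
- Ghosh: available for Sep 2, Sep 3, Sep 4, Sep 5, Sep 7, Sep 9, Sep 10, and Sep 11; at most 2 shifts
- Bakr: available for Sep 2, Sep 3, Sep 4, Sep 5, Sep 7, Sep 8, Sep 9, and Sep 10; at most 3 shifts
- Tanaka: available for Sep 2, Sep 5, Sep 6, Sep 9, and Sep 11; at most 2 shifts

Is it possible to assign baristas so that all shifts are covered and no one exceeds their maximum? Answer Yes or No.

One valid schedule: Sep 2→Vasquez, Sep 3→Watson, Sep 4→Rossi, Sep 5→Rossi, Sep 6→Vasquez, Sep 7→Ghosh+Bakr, Sep 8→Delgado, Sep 9→Delgado, Sep 10→Watson, Sep 11→Vasquez.
Loads: Delgado 2/2, Watson 2/2, Vasquez 3/3, Rossi 2/2, Ghosh 1/2, Bakr 1/3, Tanaka 0/2 — all within limits.

Yes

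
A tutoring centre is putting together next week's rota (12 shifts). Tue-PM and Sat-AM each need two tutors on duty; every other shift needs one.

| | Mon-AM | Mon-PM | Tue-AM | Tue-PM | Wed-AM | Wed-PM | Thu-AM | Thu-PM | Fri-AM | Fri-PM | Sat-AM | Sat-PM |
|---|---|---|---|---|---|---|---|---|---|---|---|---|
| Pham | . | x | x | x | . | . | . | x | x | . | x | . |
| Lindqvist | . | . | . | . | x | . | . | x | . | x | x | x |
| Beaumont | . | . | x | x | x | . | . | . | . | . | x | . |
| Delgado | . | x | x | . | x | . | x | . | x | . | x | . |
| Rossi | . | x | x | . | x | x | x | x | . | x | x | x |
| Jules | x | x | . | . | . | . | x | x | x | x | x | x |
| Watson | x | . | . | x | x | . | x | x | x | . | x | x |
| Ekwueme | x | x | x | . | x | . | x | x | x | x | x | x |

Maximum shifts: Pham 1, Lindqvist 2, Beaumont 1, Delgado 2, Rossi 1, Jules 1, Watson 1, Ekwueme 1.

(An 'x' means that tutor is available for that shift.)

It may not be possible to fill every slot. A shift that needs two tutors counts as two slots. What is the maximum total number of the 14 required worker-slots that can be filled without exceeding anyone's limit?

10

Total capacity across all tutors is 1+2+1+2+1+1+1+1 = 10, and 14 slots are needed, so at most 10 can be filled.
An assignment achieving 10: Mon-AM→Jules, Mon-PM→Delgado, Tue-AM→Delgado, Tue-PM→Pham+Beaumont, Wed-PM→Rossi, Thu-AM→Watson, Fri-AM→Ekwueme, Fri-PM→Lindqvist, Sat-PM→Lindqvist.
Loads: Pham 1/1, Lindqvist 2/2, Beaumont 1/1, Delgado 2/2, Rossi 1/1, Jules 1/1, Watson 1/1, Ekwueme 1/1.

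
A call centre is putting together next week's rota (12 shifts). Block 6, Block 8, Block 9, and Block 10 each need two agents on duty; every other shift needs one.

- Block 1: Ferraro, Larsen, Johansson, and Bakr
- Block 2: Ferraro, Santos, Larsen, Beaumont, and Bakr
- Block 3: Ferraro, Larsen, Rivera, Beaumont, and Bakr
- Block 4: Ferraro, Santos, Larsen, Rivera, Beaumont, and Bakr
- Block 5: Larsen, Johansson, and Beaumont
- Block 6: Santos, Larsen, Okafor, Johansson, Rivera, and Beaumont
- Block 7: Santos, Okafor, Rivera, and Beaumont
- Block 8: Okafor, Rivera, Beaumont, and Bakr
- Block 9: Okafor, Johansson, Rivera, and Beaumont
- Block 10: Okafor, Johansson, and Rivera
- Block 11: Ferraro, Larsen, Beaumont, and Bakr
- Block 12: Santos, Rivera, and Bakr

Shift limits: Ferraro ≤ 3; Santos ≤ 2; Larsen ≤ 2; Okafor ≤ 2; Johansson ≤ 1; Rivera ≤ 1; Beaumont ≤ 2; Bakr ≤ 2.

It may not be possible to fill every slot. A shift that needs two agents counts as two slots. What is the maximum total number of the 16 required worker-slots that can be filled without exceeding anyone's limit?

Total capacity across all agents is 3+2+2+2+1+1+2+2 = 15, and 16 slots are needed, so at most 15 can be filled.
An assignment achieving 15: Block 1→Ferraro, Block 2→Ferraro, Block 3→Bakr, Block 4→Bakr, Block 5→Larsen, Block 6→Larsen+Beaumont, Block 7→Santos, Block 8→Okafor+Rivera, Block 9→Beaumont, Block 10→Okafor+Johansson, Block 11→Ferraro, Block 12→Santos.
Loads: Ferraro 3/3, Santos 2/2, Larsen 2/2, Okafor 2/2, Johansson 1/1, Rivera 1/1, Beaumont 2/2, Bakr 2/2.

15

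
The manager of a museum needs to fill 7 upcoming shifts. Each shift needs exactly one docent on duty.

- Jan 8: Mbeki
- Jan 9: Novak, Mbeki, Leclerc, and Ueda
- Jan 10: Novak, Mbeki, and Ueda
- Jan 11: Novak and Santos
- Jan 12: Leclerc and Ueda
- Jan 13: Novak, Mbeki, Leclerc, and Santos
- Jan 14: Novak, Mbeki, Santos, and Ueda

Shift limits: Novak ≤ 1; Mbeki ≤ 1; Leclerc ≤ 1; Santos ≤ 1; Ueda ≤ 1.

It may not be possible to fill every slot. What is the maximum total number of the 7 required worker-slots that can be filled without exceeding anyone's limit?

5

Total capacity across all docents is 1+1+1+1+1 = 5, and 7 slots are needed, so at most 5 can be filled.
An assignment achieving 5: Jan 8→Mbeki, Jan 10→Ueda, Jan 11→Novak, Jan 12→Leclerc, Jan 13→Santos.
Loads: Novak 1/1, Mbeki 1/1, Leclerc 1/1, Santos 1/1, Ueda 1/1.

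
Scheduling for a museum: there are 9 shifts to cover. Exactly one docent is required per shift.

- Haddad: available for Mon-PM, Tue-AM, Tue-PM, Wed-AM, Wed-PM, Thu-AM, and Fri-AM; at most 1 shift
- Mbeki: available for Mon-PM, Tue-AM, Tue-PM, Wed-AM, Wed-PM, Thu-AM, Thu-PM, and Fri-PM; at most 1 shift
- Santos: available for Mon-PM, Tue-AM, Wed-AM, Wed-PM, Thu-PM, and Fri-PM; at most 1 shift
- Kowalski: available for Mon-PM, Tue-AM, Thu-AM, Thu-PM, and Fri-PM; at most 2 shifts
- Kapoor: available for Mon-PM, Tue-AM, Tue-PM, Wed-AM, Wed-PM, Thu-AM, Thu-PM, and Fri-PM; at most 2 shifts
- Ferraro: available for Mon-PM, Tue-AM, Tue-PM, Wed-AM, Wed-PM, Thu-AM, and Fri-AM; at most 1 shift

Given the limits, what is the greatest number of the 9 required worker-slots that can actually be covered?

8

Total capacity across all docents is 1+1+1+2+2+1 = 8, and 9 slots are needed, so at most 8 can be filled.
An assignment achieving 8: Mon-PM→Ferraro, Tue-PM→Mbeki, Wed-AM→Kapoor, Wed-PM→Kapoor, Thu-AM→Kowalski, Thu-PM→Santos, Fri-AM→Haddad, Fri-PM→Kowalski.
Loads: Haddad 1/1, Mbeki 1/1, Santos 1/1, Kowalski 2/2, Kapoor 2/2, Ferraro 1/1.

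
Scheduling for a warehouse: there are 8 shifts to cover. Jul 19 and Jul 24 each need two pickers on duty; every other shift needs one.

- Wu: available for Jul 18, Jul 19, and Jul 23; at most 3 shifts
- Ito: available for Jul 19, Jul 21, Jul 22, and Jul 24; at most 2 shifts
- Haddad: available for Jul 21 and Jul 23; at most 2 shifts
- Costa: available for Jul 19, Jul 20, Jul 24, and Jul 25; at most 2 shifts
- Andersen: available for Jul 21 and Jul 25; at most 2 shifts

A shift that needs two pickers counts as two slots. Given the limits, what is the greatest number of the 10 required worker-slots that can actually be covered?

Total capacity across all pickers is 3+2+2+2+2 = 11, and 10 slots are needed, so at most 10 can be filled.
Shifts {Jul 19, Jul 20, Jul 22, Jul 24} need 6 slots but only Wu, Ito, and Costa are available for them, supplying at most 5 — so at least 1 slot must go unfilled.
An assignment achieving 9: Jul 18→Wu, Jul 19→Wu, Jul 20→Costa, Jul 21→Haddad, Jul 22→Ito, Jul 23→Wu, Jul 24→Ito+Costa, Jul 25→Andersen.
Loads: Wu 3/3, Ito 2/2, Haddad 1/2, Costa 2/2, Andersen 1/2.

9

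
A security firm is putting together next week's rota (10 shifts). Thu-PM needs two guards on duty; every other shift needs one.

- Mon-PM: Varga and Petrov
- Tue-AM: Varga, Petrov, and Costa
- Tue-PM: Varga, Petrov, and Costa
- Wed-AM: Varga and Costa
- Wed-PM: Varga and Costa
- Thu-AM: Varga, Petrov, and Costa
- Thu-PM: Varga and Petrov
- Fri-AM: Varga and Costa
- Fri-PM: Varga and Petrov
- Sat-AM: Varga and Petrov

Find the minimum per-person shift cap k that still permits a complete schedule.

4

With 3 guards and 11 worker-slots to fill, someone must work at least ⌈11/3⌉ = 4 shifts, so k ≥ 4.
k = 4 works: Mon-PM→Varga, Tue-AM→Petrov, Tue-PM→Costa, Wed-AM→Varga, Wed-PM→Varga, Thu-AM→Costa, Thu-PM→Varga+Petrov, Fri-AM→Costa, Fri-PM→Petrov, Sat-AM→Petrov.
Loads: Varga 4, Petrov 4, Costa 3 — all ≤ 4.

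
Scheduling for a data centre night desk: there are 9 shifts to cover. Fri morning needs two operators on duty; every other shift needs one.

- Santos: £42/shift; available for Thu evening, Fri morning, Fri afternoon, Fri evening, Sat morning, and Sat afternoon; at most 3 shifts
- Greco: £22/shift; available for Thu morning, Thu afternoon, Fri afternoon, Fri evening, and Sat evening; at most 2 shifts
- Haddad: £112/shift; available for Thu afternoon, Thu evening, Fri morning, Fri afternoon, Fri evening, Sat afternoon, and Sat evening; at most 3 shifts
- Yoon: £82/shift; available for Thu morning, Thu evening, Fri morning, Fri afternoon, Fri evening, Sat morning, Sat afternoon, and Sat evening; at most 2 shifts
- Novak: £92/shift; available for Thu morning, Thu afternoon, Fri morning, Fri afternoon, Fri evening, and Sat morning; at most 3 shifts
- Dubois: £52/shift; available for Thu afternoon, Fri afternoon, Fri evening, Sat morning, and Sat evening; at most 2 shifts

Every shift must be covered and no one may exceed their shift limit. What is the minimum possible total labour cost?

Picking the cheapest available operator for each shift independently would cost £360, but that ignores the shift limits.
An optimal schedule: Thu morning→Greco, Thu afternoon→Greco, Thu evening→Santos, Fri morning→Yoon+Novak, Fri afternoon→Dubois, Fri evening→Yoon, Sat morning→Santos, Sat afternoon→Santos, Sat evening→Dubois.
Total: 22 + 22 + 42 + 82 + 92 + 52 + 82 + 42 + 42 + 52 = £530.

£530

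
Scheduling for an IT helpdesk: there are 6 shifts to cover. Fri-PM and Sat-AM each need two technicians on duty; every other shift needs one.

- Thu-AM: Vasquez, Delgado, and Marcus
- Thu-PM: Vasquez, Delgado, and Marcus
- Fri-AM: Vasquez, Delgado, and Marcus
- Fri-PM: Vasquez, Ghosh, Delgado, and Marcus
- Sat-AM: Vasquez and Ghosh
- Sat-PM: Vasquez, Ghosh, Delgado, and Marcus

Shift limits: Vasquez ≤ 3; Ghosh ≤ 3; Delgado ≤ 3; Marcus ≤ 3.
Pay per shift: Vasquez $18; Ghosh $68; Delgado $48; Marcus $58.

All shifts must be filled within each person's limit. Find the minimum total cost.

$324

Sat-AM can only be covered by Vasquez and Ghosh, so that assignment is forced.
Picking the cheapest available technician for each shift independently would cost $224, but that ignores the shift limits.
An optimal schedule: Thu-AM→Vasquez, Thu-PM→Vasquez, Fri-AM→Delgado, Fri-PM→Delgado+Marcus, Sat-AM→Vasquez+Ghosh, Sat-PM→Delgado.
Total: 18 + 18 + 48 + 48 + 58 + 18 + 68 + 48 = $324.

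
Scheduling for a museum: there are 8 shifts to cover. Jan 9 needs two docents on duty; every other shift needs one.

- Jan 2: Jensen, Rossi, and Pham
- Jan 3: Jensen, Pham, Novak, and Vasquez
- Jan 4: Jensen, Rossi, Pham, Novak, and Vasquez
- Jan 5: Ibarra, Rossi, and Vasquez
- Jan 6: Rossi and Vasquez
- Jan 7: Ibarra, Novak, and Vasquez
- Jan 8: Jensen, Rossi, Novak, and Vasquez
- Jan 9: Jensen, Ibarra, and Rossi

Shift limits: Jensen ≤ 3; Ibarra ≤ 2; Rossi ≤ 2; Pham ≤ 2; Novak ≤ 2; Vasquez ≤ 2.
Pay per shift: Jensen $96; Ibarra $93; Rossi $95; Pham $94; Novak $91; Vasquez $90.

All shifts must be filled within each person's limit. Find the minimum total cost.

Picking the cheapest available docent for each shift independently would cost $822, but that ignores the shift limits.
An optimal schedule: Jan 2→Pham, Jan 3→Novak, Jan 4→Pham, Jan 5→Vasquez, Jan 6→Vasquez, Jan 7→Ibarra, Jan 8→Novak, Jan 9→Ibarra+Rossi.
Total: 94 + 91 + 94 + 90 + 90 + 93 + 91 + 93 + 95 = $831.

$831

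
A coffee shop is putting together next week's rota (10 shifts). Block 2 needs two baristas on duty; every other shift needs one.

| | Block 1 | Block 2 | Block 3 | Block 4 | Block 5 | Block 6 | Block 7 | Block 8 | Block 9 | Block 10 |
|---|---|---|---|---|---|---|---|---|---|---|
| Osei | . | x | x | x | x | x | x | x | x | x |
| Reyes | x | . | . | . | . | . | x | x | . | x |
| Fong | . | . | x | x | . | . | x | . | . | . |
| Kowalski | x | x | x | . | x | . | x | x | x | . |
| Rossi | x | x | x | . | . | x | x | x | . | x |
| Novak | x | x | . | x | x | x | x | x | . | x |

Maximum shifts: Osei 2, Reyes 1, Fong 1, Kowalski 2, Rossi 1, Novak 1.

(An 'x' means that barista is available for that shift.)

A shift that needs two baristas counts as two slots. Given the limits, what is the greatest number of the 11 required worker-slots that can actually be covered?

Total capacity across all baristas is 2+1+1+2+1+1 = 8, and 11 slots are needed, so at most 8 can be filled.
An assignment achieving 8: Block 1→Reyes, Block 2→Kowalski+Novak, Block 3→Fong, Block 4→Osei, Block 5→Kowalski, Block 6→Rossi, Block 9→Osei.
Loads: Osei 2/2, Reyes 1/1, Fong 1/1, Kowalski 2/2, Rossi 1/1, Novak 1/1.

8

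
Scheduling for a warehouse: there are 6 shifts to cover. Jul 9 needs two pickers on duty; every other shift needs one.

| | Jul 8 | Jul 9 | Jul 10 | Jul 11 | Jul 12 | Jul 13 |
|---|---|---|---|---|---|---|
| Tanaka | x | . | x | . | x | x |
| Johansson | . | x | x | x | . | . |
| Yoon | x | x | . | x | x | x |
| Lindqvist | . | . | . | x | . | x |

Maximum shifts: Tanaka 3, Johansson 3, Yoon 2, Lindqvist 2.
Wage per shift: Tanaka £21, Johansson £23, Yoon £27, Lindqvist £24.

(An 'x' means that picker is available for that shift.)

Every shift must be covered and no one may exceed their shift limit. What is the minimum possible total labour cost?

£159

Jul 9 can only be covered by Johansson and Yoon, so that assignment is forced.
Picking the cheapest available picker for each shift independently would cost £157, but that ignores the shift limits.
An optimal schedule: Jul 8→Tanaka, Jul 9→Johansson+Yoon, Jul 10→Johansson, Jul 11→Johansson, Jul 12→Tanaka, Jul 13→Tanaka.
Total: 21 + 23 + 27 + 23 + 23 + 21 + 21 = £159.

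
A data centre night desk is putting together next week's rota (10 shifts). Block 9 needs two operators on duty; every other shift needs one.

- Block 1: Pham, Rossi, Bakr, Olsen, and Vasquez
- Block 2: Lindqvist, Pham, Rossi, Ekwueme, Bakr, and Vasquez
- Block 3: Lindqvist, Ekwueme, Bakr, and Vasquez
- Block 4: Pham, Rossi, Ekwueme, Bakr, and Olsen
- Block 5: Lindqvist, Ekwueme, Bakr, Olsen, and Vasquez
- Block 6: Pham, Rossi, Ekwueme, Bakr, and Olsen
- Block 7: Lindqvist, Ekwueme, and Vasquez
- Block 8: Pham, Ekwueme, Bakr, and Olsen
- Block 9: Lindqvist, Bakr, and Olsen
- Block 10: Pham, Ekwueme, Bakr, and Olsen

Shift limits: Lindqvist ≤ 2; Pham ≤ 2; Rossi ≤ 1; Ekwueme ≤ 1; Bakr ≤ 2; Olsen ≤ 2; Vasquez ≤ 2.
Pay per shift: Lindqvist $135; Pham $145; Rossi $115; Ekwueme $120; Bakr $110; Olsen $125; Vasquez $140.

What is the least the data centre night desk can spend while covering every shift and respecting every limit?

Picking the cheapest available operator for each shift independently would cost $1235, but that ignores the shift limits.
An optimal schedule: Block 1→Vasquez, Block 2→Vasquez, Block 3→Lindqvist, Block 4→Rossi, Block 5→Lindqvist, Block 6→Pham, Block 7→Ekwueme, Block 8→Bakr, Block 9→Bakr+Olsen, Block 10→Olsen.
Total: 140 + 140 + 135 + 115 + 135 + 145 + 120 + 110 + 110 + 125 + 125 = $1400.

$1400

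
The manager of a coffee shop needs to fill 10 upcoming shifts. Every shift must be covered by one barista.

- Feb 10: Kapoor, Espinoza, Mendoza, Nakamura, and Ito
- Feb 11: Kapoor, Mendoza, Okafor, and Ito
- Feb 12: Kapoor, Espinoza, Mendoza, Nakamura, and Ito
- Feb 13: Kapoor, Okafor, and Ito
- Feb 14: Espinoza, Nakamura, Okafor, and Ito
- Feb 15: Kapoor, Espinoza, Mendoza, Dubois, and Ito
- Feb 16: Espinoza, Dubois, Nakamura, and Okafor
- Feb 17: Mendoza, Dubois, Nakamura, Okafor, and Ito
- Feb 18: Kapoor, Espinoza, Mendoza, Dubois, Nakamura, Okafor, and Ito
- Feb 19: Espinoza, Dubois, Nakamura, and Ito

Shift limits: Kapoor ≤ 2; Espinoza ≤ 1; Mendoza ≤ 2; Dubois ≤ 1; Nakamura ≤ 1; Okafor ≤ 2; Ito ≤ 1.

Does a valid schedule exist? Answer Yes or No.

One valid schedule: Feb 10→Mendoza, Feb 11→Kapoor, Feb 12→Mendoza, Feb 13→Kapoor, Feb 14→Espinoza, Feb 15→Ito, Feb 16→Dubois, Feb 17→Okafor, Feb 18→Okafor, Feb 19→Nakamura.
Loads: Kapoor 2/2, Espinoza 1/1, Mendoza 2/2, Dubois 1/1, Nakamura 1/1, Okafor 2/2, Ito 1/1 — all within limits.

Yes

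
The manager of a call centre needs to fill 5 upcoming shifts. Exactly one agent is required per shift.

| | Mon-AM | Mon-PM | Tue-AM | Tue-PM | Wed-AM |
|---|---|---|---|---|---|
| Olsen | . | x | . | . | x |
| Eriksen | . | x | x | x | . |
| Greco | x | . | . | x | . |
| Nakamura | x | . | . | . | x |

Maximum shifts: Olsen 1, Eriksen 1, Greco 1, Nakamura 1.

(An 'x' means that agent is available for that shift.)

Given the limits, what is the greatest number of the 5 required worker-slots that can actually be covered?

Total capacity across all agents is 1+1+1+1 = 4, and 5 slots are needed, so at most 4 can be filled.
An assignment achieving 4: Mon-AM→Greco, Mon-PM→Olsen, Tue-AM→Eriksen, Wed-AM→Nakamura.
Loads: Olsen 1/1, Eriksen 1/1, Greco 1/1, Nakamura 1/1.

4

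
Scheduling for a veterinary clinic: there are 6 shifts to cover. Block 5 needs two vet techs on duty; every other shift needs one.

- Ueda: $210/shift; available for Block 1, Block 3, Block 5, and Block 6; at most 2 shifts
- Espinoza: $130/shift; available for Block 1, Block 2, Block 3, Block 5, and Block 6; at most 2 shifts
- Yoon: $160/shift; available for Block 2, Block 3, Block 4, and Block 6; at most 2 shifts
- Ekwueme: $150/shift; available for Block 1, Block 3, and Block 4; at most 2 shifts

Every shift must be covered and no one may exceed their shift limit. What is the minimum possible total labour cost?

Block 5 can only be covered by Ueda and Espinoza, so that assignment is forced.
Picking the cheapest available vet tech for each shift independently would cost $1010, but that ignores the shift limits.
An optimal schedule: Block 1→Ekwueme, Block 2→Espinoza, Block 3→Yoon, Block 4→Ekwueme, Block 5→Espinoza+Ueda, Block 6→Yoon.
Total: 150 + 130 + 160 + 150 + 130 + 210 + 160 = $1090.

$1090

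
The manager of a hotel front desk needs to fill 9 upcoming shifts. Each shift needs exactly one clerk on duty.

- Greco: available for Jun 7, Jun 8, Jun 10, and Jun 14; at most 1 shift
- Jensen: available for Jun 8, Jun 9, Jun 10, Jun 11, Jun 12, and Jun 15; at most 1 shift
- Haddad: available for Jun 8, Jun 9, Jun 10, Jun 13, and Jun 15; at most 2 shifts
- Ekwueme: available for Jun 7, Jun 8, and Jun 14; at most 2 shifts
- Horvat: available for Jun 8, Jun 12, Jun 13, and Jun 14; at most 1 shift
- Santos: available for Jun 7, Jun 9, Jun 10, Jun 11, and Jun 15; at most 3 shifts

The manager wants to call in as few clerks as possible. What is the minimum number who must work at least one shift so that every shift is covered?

9 slots to fill and no one can take more than 3, so at least ⌈9/3⌉ = 3 clerks are needed.
Any 4 clerks together have capacity at most 3+2+2+1 = 8 < 9 slots, so 4 can never suffice.
Greco, Jensen, Haddad, Ekwueme, and Santos alone can cover everything: Jun 7→Ekwueme, Jun 8→Ekwueme, Jun 9→Haddad, Jun 10→Santos, Jun 11→Santos, Jun 12→Jensen, Jun 13→Haddad, Jun 14→Greco, Jun 15→Santos.

5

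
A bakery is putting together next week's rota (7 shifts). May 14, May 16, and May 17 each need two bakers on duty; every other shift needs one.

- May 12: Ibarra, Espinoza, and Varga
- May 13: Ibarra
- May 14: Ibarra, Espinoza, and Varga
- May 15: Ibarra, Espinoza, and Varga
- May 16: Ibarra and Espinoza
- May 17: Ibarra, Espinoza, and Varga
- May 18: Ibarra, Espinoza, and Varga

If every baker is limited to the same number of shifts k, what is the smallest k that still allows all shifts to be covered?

With 3 bakers and 10 worker-slots to fill, someone must work at least ⌈10/3⌉ = 4 shifts, so k ≥ 4.
k = 4 works: May 12→Ibarra, May 13→Ibarra, May 14→Ibarra+Espinoza, May 15→Espinoza, May 16→Ibarra+Espinoza, May 17→Espinoza+Varga, May 18→Varga.
Loads: Ibarra 4, Espinoza 4, Varga 2 — all ≤ 4.

4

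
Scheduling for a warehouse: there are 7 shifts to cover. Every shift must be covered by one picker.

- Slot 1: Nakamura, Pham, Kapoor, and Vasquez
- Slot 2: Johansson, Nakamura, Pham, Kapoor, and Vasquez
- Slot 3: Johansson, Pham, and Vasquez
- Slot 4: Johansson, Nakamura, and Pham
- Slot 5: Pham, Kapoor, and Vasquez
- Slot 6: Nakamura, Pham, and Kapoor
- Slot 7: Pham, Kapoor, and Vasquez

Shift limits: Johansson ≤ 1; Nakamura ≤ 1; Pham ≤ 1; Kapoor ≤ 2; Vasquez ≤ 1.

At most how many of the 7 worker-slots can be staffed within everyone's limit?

Total capacity across all pickers is 1+1+1+2+1 = 6, and 7 slots are needed, so at most 6 can be filled.
An assignment achieving 6: Slot 1→Vasquez, Slot 3→Johansson, Slot 4→Nakamura, Slot 5→Pham, Slot 6→Kapoor, Slot 7→Kapoor.
Loads: Johansson 1/1, Nakamura 1/1, Pham 1/1, Kapoor 2/2, Vasquez 1/1.

6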